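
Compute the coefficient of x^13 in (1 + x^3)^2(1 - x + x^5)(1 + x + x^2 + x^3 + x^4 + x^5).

(1 + x^3)^2 has coefficients 1,0,0,2,0,0,1 for degrees 0…6.
(1 - x + x^5) has coefficients 1,-1,0,0,0,1,0,0,0,0,0,0,0,0 for degrees 0…13.
Finally multiplying by (1 + x + x^2 + x^3 + x^4 + x^5), the product of all factors after the first has coefficients 1,0,0,0,0,1,0,1,1,1,1,0,0,0 for degrees 0…13.
[x^13] = 1·0 + 2·1 + 1·1 = 3.

3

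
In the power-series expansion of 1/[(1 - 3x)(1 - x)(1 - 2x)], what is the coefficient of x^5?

966

Partial fractions give a closed form: a_n = (9/2)·3^n + (1/2)·1^n + (-4)·2^n.
At n = 5: a_5 = 966.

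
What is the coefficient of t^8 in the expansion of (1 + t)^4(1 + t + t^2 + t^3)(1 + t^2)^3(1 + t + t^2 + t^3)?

(1 + t)^4 has coefficients 1,4,6,4,1 for degrees 0…4.
(1 + t + t^2 + t^3) has coefficients 1,1,1,1,0,0,0,0,0 for degrees 0…8.
Multiplying by (1 + t^2)^3 gives running coefficients 1,1,4,4,6,6,4,4,1 for degrees 0…8.
Finally multiplying by (1 + t + t^2 + t^3), the product of all factors after the first has coefficients 1,2,6,10,15,20,20,20,15 for degrees 0…8.
[t^8] = 1·15 + 4·20 + 6·20 + 4·20 + 1·15 = 310.

310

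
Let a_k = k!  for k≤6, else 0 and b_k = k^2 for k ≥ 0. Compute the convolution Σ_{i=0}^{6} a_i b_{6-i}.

The convolution is the t^6 coefficient of A(t)B(t).
Σ = 1·36 + 1·25 + 2·16 + 6·9 + 24·4 + 120·1 + 720·0 = 363.

363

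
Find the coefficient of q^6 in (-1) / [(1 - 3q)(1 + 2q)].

-463

Partial fractions give a closed form: a_n = (-3/5)·3^n + (-2/5)·(-2)^n.
At n = 6: a_6 = -463.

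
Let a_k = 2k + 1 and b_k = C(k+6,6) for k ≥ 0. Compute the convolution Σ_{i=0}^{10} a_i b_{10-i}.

68068

The convolution is the x^10 coefficient of A(x)B(x).
Σ = 1·8008 + 3·5005 + 5·3003 + 7·1716 + 9·924 + 11·462 + 13·210 + 15·84 + 17·28 + 19·7 + 21·1 = 68068.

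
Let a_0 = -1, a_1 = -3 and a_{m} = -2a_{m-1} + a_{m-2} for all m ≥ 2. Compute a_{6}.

181

The ordinary generating function has denominator 1 + 2x - x^2.
Iterating the recurrence: a_0,…,a_{6} = -1, -3, 5, -13, 31, -75, 181.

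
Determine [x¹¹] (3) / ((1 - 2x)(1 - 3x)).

1582035

The denominator gives the recurrence a_n = 5a_(n−1) − 6a_(n−2) for n ≥ 2; the numerator fixes a_0 = 3, a_1 = 15.
Iterating: 3, 15, 57, 195, 633, 1995, 6177, 18915, 57513, 174075, 525297, 1582035, so a_11 = 1582035.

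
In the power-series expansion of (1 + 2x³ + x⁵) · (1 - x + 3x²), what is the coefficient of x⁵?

(1 + 2x³ + x⁵) has coefficients 1,0,0,2,0,1 for degrees 0…5.
(1 - x + 3x²) has coefficients 1,-1,3,0,0,0 for degrees 0…5.
[x⁵] = 1·0 + 2·3 + 1·1 = 7.

7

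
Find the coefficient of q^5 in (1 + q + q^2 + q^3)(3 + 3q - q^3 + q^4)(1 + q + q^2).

8

(1 + q + q^2 + q^3) has coefficients 1,1,1,1 for degrees 0…3.
(3 + 3q - q^3 + q^4) has coefficients 3,3,0,-1,1,0 for degrees 0…5.
Finally multiplying by (1 + q + q^2), the product of all factors after the first has coefficients 3,6,6,2,0,0 for degrees 0…5.
[q^5] = 1·0 + 1·0 + 1·2 + 1·6 = 8.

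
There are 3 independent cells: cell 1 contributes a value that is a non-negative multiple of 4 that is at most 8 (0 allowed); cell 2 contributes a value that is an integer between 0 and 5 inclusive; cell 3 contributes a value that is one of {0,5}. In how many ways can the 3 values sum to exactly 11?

The generating function for the choices is (1 + z^4 + z^8)·(1 + z + z^2 + z^3 + z^4 + z^5)·(1 + z^5); the count is [z^11].
(1 + z^4 + z^8) has coefficients 1,0,0,0,1,0,0,0,1 for degrees 0…8.
(1 + z + z^2 + z^3 + z^4 + z^5) has coefficients 1,1,1,1,1,1,0,0,0,0,0,0 for degrees 0…11.
Finally multiplying by (1 + z^5), the product of all factors after the first has coefficients 1,1,1,1,1,2,1,1,1,1,1,0 for degrees 0…11.
[z^11] = 1·0 + 1·1 + 1·1 = 2.

2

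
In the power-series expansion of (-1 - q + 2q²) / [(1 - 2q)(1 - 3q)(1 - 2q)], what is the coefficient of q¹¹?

The denominator gives the recurrence a_n = 7a_(n−1) − 16a_(n−2) + 12a_(n−3) for n ≥ 3; the numerator fixes a_0 = -1, a_1 = -8, a_2 = -38.
Iterating: -1, -8, -38, -150, -538, -1822, -5946, -18926, -59210, -183006, -560794, -1707982, so a_11 = -1707982.

-1707982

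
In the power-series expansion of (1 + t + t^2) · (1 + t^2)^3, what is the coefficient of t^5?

(1 + t + t^2) has coefficients 1,1,1 for degrees 0…2.
(1 + t^2)^3 has coefficients 1,0,3,0,3,0 for degrees 0…5.
[t^5] = 1·0 + 1·3 + 1·0 = 3.

3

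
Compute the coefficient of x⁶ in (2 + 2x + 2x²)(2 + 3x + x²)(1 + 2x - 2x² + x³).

4

(2 + 2x + 2x²) has coefficients 2,2,2 for degrees 0…2.
(2 + 3x + x²) has coefficients 2,3,1,0,0,0,0 for degrees 0…6.
Finally multiplying by (1 + 2x - 2x² + x³), the product of all factors after the first has coefficients 2,7,3,-2,1,1,0 for degrees 0…6.
[x⁶] = 2·0 + 2·1 + 2·1 = 4.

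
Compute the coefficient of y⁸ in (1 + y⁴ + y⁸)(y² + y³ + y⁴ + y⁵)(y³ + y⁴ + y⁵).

(1 + y⁴ + y⁸) has coefficients 1,0,0,0,1,0,0,0,1 for degrees 0…8.
(y² + y³ + y⁴ + y⁵) has coefficients 0,0,1,1,1,1,0,0,0 for degrees 0…8.
Finally multiplying by (y³ + y⁴ + y⁵), the product of all factors after the first has coefficients 0,0,0,0,0,1,2,3,3 for degrees 0…8.
[y⁸] = 1·3 + 1·0 + 1·0 = 3.

3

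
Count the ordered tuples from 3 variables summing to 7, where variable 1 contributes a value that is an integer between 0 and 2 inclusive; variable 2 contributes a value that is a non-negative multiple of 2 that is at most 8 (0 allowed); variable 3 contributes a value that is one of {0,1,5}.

5

The generating function for the choices is (1 + x + x^2)·(1 + x^2 + x^4 + x^6 + x^8)·(1 + x + x^5); the count is [x^7].
(1 + x + x^2) has coefficients 1,1,1 for degrees 0…2.
(1 + x^2 + x^4 + x^6 + x^8) has coefficients 1,0,1,0,1,0,1,0 for degrees 0…7.
Finally multiplying by (1 + x + x^5), the product of all factors after the first has coefficients 1,1,1,1,1,2,1,2 for degrees 0…7.
[x^7] = 1·2 + 1·1 + 1·2 = 5.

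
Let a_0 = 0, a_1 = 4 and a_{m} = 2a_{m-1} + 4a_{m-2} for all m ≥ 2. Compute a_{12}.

1179648

The ordinary generating function has denominator 1 - 2t - 4t^2.
Iterating the recurrence: a_0,…,a_{12} = 0, 4, 8, 32, 96, 320, 1024, 3328, 10752, 34816, 112640, 364544, 1179648.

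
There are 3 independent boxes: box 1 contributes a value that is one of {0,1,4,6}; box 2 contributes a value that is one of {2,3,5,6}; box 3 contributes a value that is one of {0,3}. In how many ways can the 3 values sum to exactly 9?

5

The generating function for the choices is (1 + x + x^4 + x^6)·(x^2 + x^3 + x^5 + x^6)·(1 + x^3); the count is [x^9].
(1 + x + x^4 + x^6) has coefficients 1,1,0,0,1,0,1 for degrees 0…6.
(x^2 + x^3 + x^5 + x^6) has coefficients 0,0,1,1,0,1,1,0,0,0 for degrees 0…9.
Finally multiplying by (1 + x^3), the product of all factors after the first has coefficients 0,0,1,1,0,2,2,0,1,1 for degrees 0…9.
[x^9] = 1·1 + 1·1 + 1·2 + 1·1 = 5.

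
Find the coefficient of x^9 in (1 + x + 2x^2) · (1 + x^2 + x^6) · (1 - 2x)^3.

(1 + x + 2x^2) has coefficients 1,1,2 for degrees 0…2.
(1 + x^2 + x^6) has coefficients 1,0,1,0,0,0,1,0,0,0 for degrees 0…9.
Finally multiplying by (1 - 2x)^3, the product of all factors after the first has coefficients 1,-6,13,-14,12,-8,1,-6,12,-8 for degrees 0…9.
[x^9] = 1·(-8) + 1·12 + 2·(-6) = -8.

-8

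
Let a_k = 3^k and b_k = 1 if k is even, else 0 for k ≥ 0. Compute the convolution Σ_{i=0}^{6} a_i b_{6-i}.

Write out a_i and b_{6-i} for i = 0,…,6 and sum the products.
Σ = 1·1 + 3·0 + 9·1 + 27·0 + 81·1 + 243·0 + 729·1 = 820.

820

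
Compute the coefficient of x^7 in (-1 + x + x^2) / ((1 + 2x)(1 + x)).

The denominator gives the recurrence a_n = −3a_(n−1) − 2a_(n−2) for n ≥ 3; the numerator fixes a_0 = -1, a_1 = 4, a_2 = -9.
Iterating: -1, 4, -9, 19, -39, 79, -159, 319, so a_7 = 319.

319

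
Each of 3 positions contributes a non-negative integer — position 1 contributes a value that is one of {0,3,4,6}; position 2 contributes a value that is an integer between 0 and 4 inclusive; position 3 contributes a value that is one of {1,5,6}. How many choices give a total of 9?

The generating function for the choices is (1 + y³ + y⁴ + y⁶)·(1 + y + y² + y³ + y⁴)·(y + y⁵ + y⁶); the count is [y⁹].
(1 + y³ + y⁴ + y⁶) has coefficients 1,0,0,1,1,0,1 for degrees 0…6.
(1 + y + y² + y³ + y⁴) has coefficients 1,1,1,1,1,0,0,0,0,0 for degrees 0…9.
Finally multiplying by (y + y⁵ + y⁶), the product of all factors after the first has coefficients 0,1,1,1,1,2,2,2,2,2 for degrees 0…9.
[y⁹] = 1·2 + 1·2 + 1·2 + 1·1 = 7.

7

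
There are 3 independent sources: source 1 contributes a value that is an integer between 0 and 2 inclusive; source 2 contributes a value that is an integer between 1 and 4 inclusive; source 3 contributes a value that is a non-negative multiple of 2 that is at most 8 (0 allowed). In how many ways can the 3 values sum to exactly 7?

The generating function for the choices is (1 + t + t^2)·(t + t^2 + t^3 + t^4)·(1 + t^2 + t^4 + t^6 + t^8); the count is [t^7].
(1 + t + t^2) has coefficients 1,1,1 for degrees 0…2.
(t + t^2 + t^3 + t^4) has coefficients 0,1,1,1,1,0,0,0 for degrees 0…7.
Finally multiplying by (1 + t^2 + t^4 + t^6 + t^8), the product of all factors after the first has coefficients 0,1,1,2,2,2,2,2 for degrees 0…7.
[t^7] = 1·2 + 1·2 + 1·2 = 6.

6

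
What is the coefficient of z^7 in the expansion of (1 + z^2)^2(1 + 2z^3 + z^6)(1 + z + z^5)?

5

(1 + z^2)^2 has coefficients 1,0,2,0,1 for degrees 0…4.
(1 + 2z^3 + z^6) has coefficients 1,0,0,2,0,0,1,0 for degrees 0…7.
Finally multiplying by (1 + z + z^5), the product of all factors after the first has coefficients 1,1,0,2,2,1,1,1 for degrees 0…7.
[z^7] = 1·1 + 2·1 + 1·2 = 5.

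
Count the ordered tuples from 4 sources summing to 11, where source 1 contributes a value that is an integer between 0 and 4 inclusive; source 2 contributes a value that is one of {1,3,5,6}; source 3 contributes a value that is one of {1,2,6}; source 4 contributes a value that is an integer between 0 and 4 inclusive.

The generating function for the choices is (1 + z + z^2 + z^3 + z^4)·(z + z^3 + z^5 + z^6)·(z + z^2 + z^6)·(1 + z + z^2 + z^3 + z^4); the count is [z^11].
(1 + z + z^2 + z^3 + z^4) has coefficients 1,1,1,1,1 for degrees 0…4.
(z + z^3 + z^5 + z^6) has coefficients 0,1,0,1,0,1,1,0,0,0,0,0 for degrees 0…11.
Multiplying by (z + z^2 + z^6) gives running coefficients 0,0,1,1,1,1,1,3,1,1,0,1 for degrees 0…11.
Finally multiplying by (1 + z + z^2 + z^3 + z^4), the product of all factors after the first has coefficients 0,0,1,2,3,4,5,7,7,7,6,6 for degrees 0…11.
[z^11] = 1·6 + 1·6 + 1·7 + 1·7 + 1·7 = 33.

33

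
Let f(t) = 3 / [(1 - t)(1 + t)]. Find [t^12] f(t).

Partial fractions give a closed form: a_n = (3/2)·1^n + (3/2)·(-1)^n.
At n = 12: a_12 = 3.

3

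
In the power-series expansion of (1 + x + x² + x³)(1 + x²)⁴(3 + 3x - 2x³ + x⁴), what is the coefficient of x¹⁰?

(1 + x + x² + x³) has coefficients 1,1,1,1 for degrees 0…3.
(1 + x²)⁴ has coefficients 1,0,4,0,6,0,4,0,1,0,0 for degrees 0…10.
Finally multiplying by (3 + 3x - 2x³ + x⁴), the product of all factors after the first has coefficients 3,3,12,10,19,10,16,0,9,-5,4 for degrees 0…10.
[x¹⁰] = 1·4 + 1·(-5) + 1·9 + 1·0 = 8.

8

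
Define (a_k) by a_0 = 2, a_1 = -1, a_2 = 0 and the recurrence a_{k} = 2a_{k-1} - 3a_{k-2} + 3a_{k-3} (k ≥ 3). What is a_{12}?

The ordinary generating function has denominator 1 - 2t + 3t^2 - 3t^3.
Iterating the recurrence: a_0,…,a_{12} = 2, -1, 0, 9, 15, 3, -12, 12, 69, 66, -39, -69, 177.

177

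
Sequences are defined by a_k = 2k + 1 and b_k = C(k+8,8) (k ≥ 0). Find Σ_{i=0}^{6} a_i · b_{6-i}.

11011

The convolution is the t^6 coefficient of A(t)B(t).
Σ = 1·3003 + 3·1287 + 5·495 + 7·165 + 9·45 + 11·9 + 13·1 = 11011.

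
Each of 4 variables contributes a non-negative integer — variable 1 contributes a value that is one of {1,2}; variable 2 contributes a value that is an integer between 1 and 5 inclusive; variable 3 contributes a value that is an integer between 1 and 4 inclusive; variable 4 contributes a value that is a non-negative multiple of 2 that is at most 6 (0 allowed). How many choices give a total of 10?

The generating function for the choices is (q + q²)·(q + q² + q³ + q⁴ + q⁵)·(q + q² + q³ + q⁴)·(1 + q² + q⁴ + q⁶); the count is [q¹⁰].
(q + q²) has coefficients 0,1,1 for degrees 0…2.
(q + q² + q³ + q⁴ + q⁵) has coefficients 0,1,1,1,1,1,0,0,0,0,0 for degrees 0…10.
Multiplying by (q + q² + q³ + q⁴) gives running coefficients 0,0,1,2,3,4,4,3,2,1,0 for degrees 0…10.
Finally multiplying by (1 + q² + q⁴ + q⁶), the product of all factors after the first has coefficients 0,0,1,2,4,6,8,9,10,10,9 for degrees 0…10.
[q¹⁰] = 1·10 + 1·10 = 20.

20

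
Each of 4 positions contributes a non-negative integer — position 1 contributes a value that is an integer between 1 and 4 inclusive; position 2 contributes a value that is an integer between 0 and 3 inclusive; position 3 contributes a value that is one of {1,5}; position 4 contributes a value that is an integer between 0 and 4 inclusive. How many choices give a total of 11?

The generating function for the choices is (y + y^2 + y^3 + y^4)·(1 + y + y^2 + y^3)·(y + y^5)·(1 + y + y^2 + y^3 + y^4); the count is [y^11].
(y + y^2 + y^3 + y^4) has coefficients 0,1,1,1,1 for degrees 0…4.
(1 + y + y^2 + y^3) has coefficients 1,1,1,1,0,0,0,0,0,0,0,0 for degrees 0…11.
Multiplying by (y + y^5) gives running coefficients 0,1,1,1,1,1,1,1,1,0,0,0 for degrees 0…11.
Finally multiplying by (1 + y + y^2 + y^3 + y^4), the product of all factors after the first has coefficients 0,1,2,3,4,5,5,5,5,4,3,2 for degrees 0…11.
[y^11] = 1·3 + 1·4 + 1·5 + 1·5 = 17.

17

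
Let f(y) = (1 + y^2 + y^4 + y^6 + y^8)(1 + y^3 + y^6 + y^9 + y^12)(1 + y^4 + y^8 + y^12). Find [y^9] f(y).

(1 + y^2 + y^4 + y^6 + y^8) has coefficients 1,0,1,0,1,0,1,0,1 for degrees 0…8.
(1 + y^3 + y^6 + y^9 + y^12) has coefficients 1,0,0,1,0,0,1,0,0,1 for degrees 0…9.
Finally multiplying by (1 + y^4 + y^8 + y^12), the product of all factors after the first has coefficients 1,0,0,1,1,0,1,1,1,1 for degrees 0…9.
[y^9] = 1·1 + 1·1 + 1·0 + 1·1 + 1·0 = 3.

3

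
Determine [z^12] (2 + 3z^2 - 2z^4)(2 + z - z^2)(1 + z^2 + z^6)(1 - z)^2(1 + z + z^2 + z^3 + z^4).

3

(2 + 3z^2 - 2z^4) has coefficients 2,0,3,0,-2 for degrees 0…4.
(2 + z - z^2) has coefficients 2,1,-1,0,0,0,0,0,0,0,0,0,0 for degrees 0…12.
Multiplying by (1 + z^2 + z^6) gives running coefficients 2,1,1,1,-1,0,2,1,-1,0,0,0,0 for degrees 0…12.
Multiplying by (1 - z)^2 gives running coefficients 2,-3,1,0,-2,3,1,-3,-1,3,-1,0,0 for degrees 0…12.
Finally multiplying by (1 + z + z^2 + z^3 + z^4), the product of all factors after the first has coefficients 2,-1,0,0,-2,-1,3,-1,-2,3,-1,-2,1 for degrees 0…12.
[z^12] = 2·1 + 3·(-1) − 2·(-2) = 3.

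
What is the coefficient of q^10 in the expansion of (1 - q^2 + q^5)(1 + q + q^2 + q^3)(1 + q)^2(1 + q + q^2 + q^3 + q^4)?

11

(1 - q^2 + q^5) has coefficients 1,0,-1,0,0,1 for degrees 0…5.
(1 + q + q^2 + q^3) has coefficients 1,1,1,1,0,0,0,0,0,0,0 for degrees 0…10.
Multiplying by (1 + q)^2 gives running coefficients 1,3,4,4,3,1,0,0,0,0,0 for degrees 0…10.
Finally multiplying by (1 + q + q^2 + q^3 + q^4), the product of all factors after the first has coefficients 1,4,8,12,15,15,12,8,4,1,0 for degrees 0…10.
[q^10] = 1·0 − 1·4 + 1·15 = 11.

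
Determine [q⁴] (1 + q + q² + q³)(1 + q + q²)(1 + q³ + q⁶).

(1 + q + q² + q³) has coefficients 1,1,1,1 for degrees 0…3.
(1 + q + q²) has coefficients 1,1,1,0,0 for degrees 0…4.
Finally multiplying by (1 + q³ + q⁶), the product of all factors after the first has coefficients 1,1,1,1,1 for degrees 0…4.
[q⁴] = 1·1 + 1·1 + 1·1 + 1·1 = 4.

4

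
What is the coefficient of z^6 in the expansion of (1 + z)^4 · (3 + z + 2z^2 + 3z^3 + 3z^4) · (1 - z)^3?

-12

(1 + z)^4 has coefficients 1,4,6,4,1 for degrees 0…4.
(3 + z + 2z^2 + 3z^3 + 3z^4) has coefficients 3,1,2,3,3,0,0 for degrees 0…6.
Finally multiplying by (1 - z)^3, the product of all factors after the first has coefficients 3,-8,8,-3,-1,-2,6 for degrees 0…6.
[z^6] = 1·6 + 4·(-2) + 6·(-1) + 4·(-3) + 1·8 = -12.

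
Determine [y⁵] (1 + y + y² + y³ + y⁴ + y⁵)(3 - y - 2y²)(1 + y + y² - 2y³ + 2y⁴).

4

(1 + y + y² + y³ + y⁴ + y⁵) has coefficients 1,1,1,1,1,1 for degrees 0…5.
(3 - y - 2y²) has coefficients 3,-1,-2,0,0,0 for degrees 0…5.
Finally multiplying by (1 + y + y² - 2y³ + 2y⁴), the product of all factors after the first has coefficients 3,2,0,-9,6,2 for degrees 0…5.
[y⁵] = 1·2 + 1·6 + 1·(-9) + 1·0 + 1·2 + 1·3 = 4.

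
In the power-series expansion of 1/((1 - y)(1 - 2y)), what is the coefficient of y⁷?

255

Partial fractions give a closed form: a_n = (-1)·1^n + (2)·2^n.
At n = 7: a_7 = 255.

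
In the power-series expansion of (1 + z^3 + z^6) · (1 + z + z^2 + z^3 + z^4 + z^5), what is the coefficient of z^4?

(1 + z^3 + z^6) has coefficients 1,0,0,1,0 for degrees 0…4.
(1 + z + z^2 + z^3 + z^4 + z^5) has coefficients 1,1,1,1,1 for degrees 0…4.
[z^4] = 1·1 + 1·1 = 2.

2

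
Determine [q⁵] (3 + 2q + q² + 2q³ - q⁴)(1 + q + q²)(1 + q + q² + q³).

(3 + 2q + q² + 2q³ - q⁴) has coefficients 3,2,1,2,-1 for degrees 0…4.
(1 + q + q²) has coefficients 1,1,1,0,0,0 for degrees 0…5.
Finally multiplying by (1 + q + q² + q³), the product of all factors after the first has coefficients 1,2,3,3,2,1 for degrees 0…5.
[q⁵] = 3·1 + 2·2 + 1·3 + 2·3 − 1·2 = 14.

14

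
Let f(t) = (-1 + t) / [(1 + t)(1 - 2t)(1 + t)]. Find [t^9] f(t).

The denominator gives the recurrence a_n = 3a_(n−2) + 2a_(n−3) for n ≥ 3; the numerator fixes a_0 = -1, a_1 = 1, a_2 = -3.
Iterating: -1, 1, -3, 1, -7, -3, -19, -23, -63, -107, so a_9 = -107.

-107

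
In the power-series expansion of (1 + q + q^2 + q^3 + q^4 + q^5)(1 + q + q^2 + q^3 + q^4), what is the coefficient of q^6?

4

(1 + q + q^2 + q^3 + q^4 + q^5) has coefficients 1,1,1,1,1,1 for degrees 0…5.
(1 + q + q^2 + q^3 + q^4) has coefficients 1,1,1,1,1,0,0 for degrees 0…6.
[q^6] = 1·0 + 1·0 + 1·1 + 1·1 + 1·1 + 1·1 = 4.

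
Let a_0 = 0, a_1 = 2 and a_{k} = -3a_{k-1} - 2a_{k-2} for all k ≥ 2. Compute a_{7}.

254

The ordinary generating function has denominator 1 + 3x + 2x^2.
Iterating the recurrence: a_0,…,a_{7} = 0, 2, -6, 14, -30, 62, -126, 254.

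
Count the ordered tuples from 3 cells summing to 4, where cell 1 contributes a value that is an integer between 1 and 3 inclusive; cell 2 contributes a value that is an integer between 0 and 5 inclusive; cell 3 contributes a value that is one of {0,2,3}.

6

The generating function for the choices is (z + z² + z³)·(1 + z + z² + z³ + z⁴ + z⁵)·(1 + z² + z³); the count is [z⁴].
(z + z² + z³) has coefficients 0,1,1,1 for degrees 0…3.
(1 + z + z² + z³ + z⁴ + z⁵) has coefficients 1,1,1,1,1 for degrees 0…4.
Finally multiplying by (1 + z² + z³), the product of all factors after the first has coefficients 1,1,2,3,3 for degrees 0…4.
[z⁴] = 1·3 + 1·2 + 1·1 = 6.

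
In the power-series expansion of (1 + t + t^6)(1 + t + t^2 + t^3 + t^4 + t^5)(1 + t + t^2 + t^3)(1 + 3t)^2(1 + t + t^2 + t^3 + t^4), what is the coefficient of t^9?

598

(1 + t + t^6) has coefficients 1,1,0,0,0,0,1 for degrees 0…6.
(1 + t + t^2 + t^3 + t^4 + t^5) has coefficients 1,1,1,1,1,1,0,0,0,0 for degrees 0…9.
Multiplying by (1 + t + t^2 + t^3) gives running coefficients 1,2,3,4,4,4,3,2,1,0 for degrees 0…9.
Multiplying by (1 + 3t)^2 gives running coefficients 1,8,24,40,55,64,63,56,40,24 for degrees 0…9.
Finally multiplying by (1 + t + t^2 + t^3 + t^4), the product of all factors after the first has coefficients 1,9,33,73,128,191,246,278,278,247 for degrees 0…9.
[t^9] = 1·247 + 1·278 + 1·73 = 598.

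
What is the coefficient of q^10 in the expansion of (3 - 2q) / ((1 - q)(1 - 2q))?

4095

The denominator gives the recurrence a_n = 3a_(n−1) − 2a_(n−2) for n ≥ 3; the numerator fixes a_0 = 3, a_1 = 7, a_2 = 15.
Iterating: 3, 7, 15, 31, 63, 127, 255, 511, 1023, 2047, 4095, so a_10 = 4095.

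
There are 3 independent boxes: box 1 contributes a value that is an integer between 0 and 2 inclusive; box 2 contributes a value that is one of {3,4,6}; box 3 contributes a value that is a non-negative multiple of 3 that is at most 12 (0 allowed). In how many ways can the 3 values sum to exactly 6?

The generating function for the choices is (1 + x + x²)·(x³ + x⁴ + x⁶)·(1 + x³ + x⁶ + x⁹ + x¹²); the count is [x⁶].
(1 + x + x²) has coefficients 1,1,1 for degrees 0…2.
(x³ + x⁴ + x⁶) has coefficients 0,0,0,1,1,0,1 for degrees 0…6.
Finally multiplying by (1 + x³ + x⁶ + x⁹ + x¹²), the product of all factors after the first has coefficients 0,0,0,1,1,0,2 for degrees 0…6.
[x⁶] = 1·2 + 1·0 + 1·1 = 3.

3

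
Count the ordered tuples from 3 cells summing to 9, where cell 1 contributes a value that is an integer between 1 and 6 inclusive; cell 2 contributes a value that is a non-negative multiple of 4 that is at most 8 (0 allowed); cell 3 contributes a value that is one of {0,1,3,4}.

7

The generating function for the choices is (t + t^2 + t^3 + t^4 + t^5 + t^6)·(1 + t^4 + t^8)·(1 + t + t^3 + t^4); the count is [t^9].
(t + t^2 + t^3 + t^4 + t^5 + t^6) has coefficients 0,1,1,1,1,1,1 for degrees 0…6.
(1 + t^4 + t^8) has coefficients 1,0,0,0,1,0,0,0,1,0 for degrees 0…9.
Finally multiplying by (1 + t + t^3 + t^4), the product of all factors after the first has coefficients 1,1,0,1,2,1,0,1,2,1 for degrees 0…9.
[t^9] = 1·2 + 1·1 + 1·0 + 1·1 + 1·2 + 1·1 = 7.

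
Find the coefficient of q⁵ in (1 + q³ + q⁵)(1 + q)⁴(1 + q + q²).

(1 + q³ + q⁵) has coefficients 1,0,0,1,0,1 for degrees 0…5.
(1 + q)⁴ has coefficients 1,4,6,4,1,0 for degrees 0…5.
Finally multiplying by (1 + q + q²), the product of all factors after the first has coefficients 1,5,11,14,11,5 for degrees 0…5.
[q⁵] = 1·5 + 1·11 + 1·1 = 17.

17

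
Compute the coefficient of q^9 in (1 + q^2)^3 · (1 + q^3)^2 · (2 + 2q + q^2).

(1 + q^2)^3 has coefficients 1,0,3,0,3,0,1 for degrees 0…6.
(1 + q^3)^2 has coefficients 1,0,0,2,0,0,1,0,0,0 for degrees 0…9.
Finally multiplying by (2 + 2q + q^2), the product of all factors after the first has coefficients 2,2,1,4,4,2,2,2,1,0 for degrees 0…9.
[q^9] = 1·0 + 3·2 + 3·2 + 1·4 = 16.

16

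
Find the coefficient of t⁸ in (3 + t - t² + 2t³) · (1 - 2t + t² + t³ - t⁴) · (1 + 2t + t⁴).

(3 + t - t² + 2t³) has coefficients 3,1,-1,2 for degrees 0…3.
(1 - 2t + t² + t³ - t⁴) has coefficients 1,-2,1,1,-1,0,0,0,0 for degrees 0…8.
Finally multiplying by (1 + 2t + t⁴), the product of all factors after the first has coefficients 1,0,-3,3,2,-4,1,1,-1 for degrees 0…8.
[t⁸] = 3·(-1) + 1·1 − 1·1 + 2·(-4) = -11.

-11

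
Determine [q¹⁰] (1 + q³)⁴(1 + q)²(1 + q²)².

(1 + q³)⁴ has coefficients 1,0,0,4,0,0,6,0,0,4,0 for degrees 0…10.
(1 + q)² has coefficients 1,2,1,0,0,0,0,0,0,0,0 for degrees 0…10.
Finally multiplying by (1 + q²)², the product of all factors after the first has coefficients 1,2,3,4,3,2,1,0,0,0,0 for degrees 0…10.
[q¹⁰] = 1·0 + 4·0 + 6·3 + 4·2 = 26.

26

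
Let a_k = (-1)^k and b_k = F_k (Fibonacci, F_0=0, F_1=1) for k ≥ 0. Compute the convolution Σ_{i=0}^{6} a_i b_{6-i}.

Write out a_i and b_{6-i} for i = 0,…,6 and sum the products.
Σ = 1·8 − 1·5 + 1·3 − 1·2 + 1·1 − 1·1 + 1·0 = 4.

4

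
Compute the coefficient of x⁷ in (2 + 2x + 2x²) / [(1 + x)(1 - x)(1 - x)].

22

The denominator gives the recurrence a_n = a_(n−1) + a_(n−2) − a_(n−3) for n ≥ 3; the numerator fixes a_0 = 2, a_1 = 4, a_2 = 8.
Iterating: 2, 4, 8, 10, 14, 16, 20, 22, so a_7 = 22.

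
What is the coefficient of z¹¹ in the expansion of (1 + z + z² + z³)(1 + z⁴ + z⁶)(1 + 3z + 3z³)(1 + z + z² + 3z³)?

(1 + z + z² + z³) has coefficients 1,1,1,1 for degrees 0…3.
(1 + z⁴ + z⁶) has coefficients 1,0,0,0,1,0,1,0,0,0,0,0 for degrees 0…11.
Multiplying by (1 + 3z + 3z³) gives running coefficients 1,3,0,3,1,3,1,6,0,3,0,0 for degrees 0…11.
Finally multiplying by (1 + z + z² + 3z³), the product of all factors after the first has coefficients 1,4,4,9,13,7,14,13,16,12,21,3 for degrees 0…11.
[z¹¹] = 1·3 + 1·21 + 1·12 + 1·16 = 52.

52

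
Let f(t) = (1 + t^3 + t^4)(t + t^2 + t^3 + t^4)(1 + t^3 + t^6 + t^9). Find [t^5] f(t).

(1 + t^3 + t^4) has coefficients 1,0,0,1,1 for degrees 0…4.
(t + t^2 + t^3 + t^4) has coefficients 0,1,1,1,1,0 for degrees 0…5.
Finally multiplying by (1 + t^3 + t^6 + t^9), the product of all factors after the first has coefficients 0,1,1,1,2,1 for degrees 0…5.
[t^5] = 1·1 + 1·1 + 1·1 = 3.

3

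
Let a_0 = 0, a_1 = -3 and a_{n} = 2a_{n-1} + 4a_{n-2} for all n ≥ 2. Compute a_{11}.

The ordinary generating function has denominator 1 - 2x - 4x^2.
Iterating the recurrence: a_0,…,a_{11} = 0, -3, -6, -24, -72, -240, -768, -2496, -8064, -26112, -84480, -273408.

-273408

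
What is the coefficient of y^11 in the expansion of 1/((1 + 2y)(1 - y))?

-1365

The denominator gives the recurrence a_n = −a_(n−1) + 2a_(n−2) for n ≥ 2; the numerator fixes a_0 = 1, a_1 = -1.
Iterating: 1, -1, 3, -5, 11, -21, 43, -85, 171, -341, 683, -1365, so a_11 = -1365.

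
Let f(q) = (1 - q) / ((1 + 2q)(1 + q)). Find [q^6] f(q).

190

Partial fractions give a closed form: a_n = (3)·(-2)^n + (-2)·(-1)^n.
At n = 6: a_6 = 190.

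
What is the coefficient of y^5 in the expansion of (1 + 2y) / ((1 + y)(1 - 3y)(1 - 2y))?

826

Partial fractions give a closed form: a_n = (-1/12)·(-1)^n + (15/4)·3^n + (-8/3)·2^n.
At n = 5: a_5 = 826.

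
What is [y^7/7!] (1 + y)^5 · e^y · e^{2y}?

435942

The EGF product rule gives c_7 = Σ_{k_1+k_2+k_3=7} C(7; k_1,k_2,k_3) · ∏ g_i(k_i), where (1+y)^5 gives the falling factorial (5)_k; e^y gives (1)^k; e^{2y} gives (2)^k.
g_1(k) for k = 0…7: 1, 5, 20, 60, 120, 120, 0, 0.
g_2(k) for k = 0…7: 1, 1, 1, 1, 1, 1, 1, 1.
g_3(k) for k = 0…7: 1, 2, 4, 8, 16, 32, 64, 128.
First combine the last two factors: h(k) = Σ_j C(k,j)·g_2(j)·g_3(k−j) for k = 0…7: 1, 3, 9, 27, 81, 243, 729, 2187.
c_7 = Σ_k C(7,k)·g_1(k)·h(7−k) = 1·1·2187 + 7·5·729 + 21·20·243 + 35·60·81 + 35·120·27 + 21·120·9 = 2187 + 25515 + 102060 + 170100 + 113400 + 22680 = 435942.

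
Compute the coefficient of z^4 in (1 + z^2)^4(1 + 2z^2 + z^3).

(1 + z^2)^4 has coefficients 1,0,4,0,6 for degrees 0…4.
(1 + 2z^2 + z^3) has coefficients 1,0,2,1,0 for degrees 0…4.
[z^4] = 1·0 + 4·2 + 6·1 = 14.

14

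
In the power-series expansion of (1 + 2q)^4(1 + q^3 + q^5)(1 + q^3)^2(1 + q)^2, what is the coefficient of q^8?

405

(1 + 2q)^4 has coefficients 1,8,24,32,16 for degrees 0…4.
(1 + q^3 + q^5) has coefficients 1,0,0,1,0,1,0,0,0 for degrees 0…8.
Multiplying by (1 + q^3)^2 gives running coefficients 1,0,0,3,0,1,3,0,2 for degrees 0…8.
Finally multiplying by (1 + q)^2, the product of all factors after the first has coefficients 1,2,1,3,6,4,5,7,5 for degrees 0…8.
[q^8] = 1·5 + 8·7 + 24·5 + 32·4 + 16·6 = 405.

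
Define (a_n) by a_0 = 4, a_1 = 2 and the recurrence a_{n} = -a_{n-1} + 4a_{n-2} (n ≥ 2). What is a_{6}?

334

The ordinary generating function has denominator 1 + q - 4q^2.
Iterating the recurrence: a_0,…,a_{6} = 4, 2, 14, -6, 62, -86, 334.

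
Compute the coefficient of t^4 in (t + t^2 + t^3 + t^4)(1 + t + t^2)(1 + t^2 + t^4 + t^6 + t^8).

5

(t + t^2 + t^3 + t^4) has coefficients 0,1,1,1,1 for degrees 0…4.
(1 + t + t^2) has coefficients 1,1,1,0,0 for degrees 0…4.
Finally multiplying by (1 + t^2 + t^4 + t^6 + t^8), the product of all factors after the first has coefficients 1,1,2,1,2 for degrees 0…4.
[t^4] = 1·1 + 1·2 + 1·1 + 1·1 = 5.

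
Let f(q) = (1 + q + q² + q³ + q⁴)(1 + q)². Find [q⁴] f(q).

4

(1 + q + q² + q³ + q⁴) has coefficients 1,1,1,1,1 for degrees 0…4.
(1 + q)² has coefficients 1,2,1,0,0 for degrees 0…4.
[q⁴] = 1·0 + 1·0 + 1·1 + 1·2 + 1·1 = 4.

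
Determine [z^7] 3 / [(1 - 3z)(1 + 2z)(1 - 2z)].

Partial fractions give a closed form: a_n = (27/5)·3^n + (3/5)·(-2)^n + (-3)·2^n.
At n = 7: a_7 = 11349.

11349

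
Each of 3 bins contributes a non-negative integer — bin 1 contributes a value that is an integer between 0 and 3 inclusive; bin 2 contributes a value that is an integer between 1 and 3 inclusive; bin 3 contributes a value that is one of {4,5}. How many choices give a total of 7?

5

The generating function for the choices is (1 + q + q² + q³)·(q + q² + q³)·(q⁴ + q⁵); the count is [q⁷].
(1 + q + q² + q³) has coefficients 1,1,1,1 for degrees 0…3.
(q + q² + q³) has coefficients 0,1,1,1,0,0,0,0 for degrees 0…7.
Finally multiplying by (q⁴ + q⁵), the product of all factors after the first has coefficients 0,0,0,0,0,1,2,2 for degrees 0…7.
[q⁷] = 1·2 + 1·2 + 1·1 + 1·0 = 5.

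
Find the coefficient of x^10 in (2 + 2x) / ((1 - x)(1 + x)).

Partial fractions give a closed form: a_n = (2)·1^n.
At n = 10: a_10 = 2.

2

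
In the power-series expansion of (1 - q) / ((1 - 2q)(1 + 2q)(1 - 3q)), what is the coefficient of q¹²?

636910

Partial fractions give a closed form: a_n = (-1/2)·2^n + (3/10)·(-2)^n + (6/5)·3^n.
At n = 12: a_12 = 636910.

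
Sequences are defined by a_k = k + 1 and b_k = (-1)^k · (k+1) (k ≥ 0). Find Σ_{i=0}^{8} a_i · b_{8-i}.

5

The convolution is the t^8 coefficient of A(t)B(t).
Σ = 1·9 + 2·(-8) + 3·7 + 4·(-6) + 5·5 + 6·(-4) + 7·3 + 8·(-2) + 9·1 = 5.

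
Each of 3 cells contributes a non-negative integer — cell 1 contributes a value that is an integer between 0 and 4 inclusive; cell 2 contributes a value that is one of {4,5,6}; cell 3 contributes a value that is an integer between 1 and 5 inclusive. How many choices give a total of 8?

9

The generating function for the choices is (1 + x + x^2 + x^3 + x^4)·(x^4 + x^5 + x^6)·(x + x^2 + x^3 + x^4 + x^5); the count is [x^8].
(1 + x + x^2 + x^3 + x^4) has coefficients 1,1,1,1,1 for degrees 0…4.
(x^4 + x^5 + x^6) has coefficients 0,0,0,0,1,1,1,0,0 for degrees 0…8.
Finally multiplying by (x + x^2 + x^3 + x^4 + x^5), the product of all factors after the first has coefficients 0,0,0,0,0,1,2,3,3 for degrees 0…8.
[x^8] = 1·3 + 1·3 + 1·2 + 1·1 + 1·0 = 9.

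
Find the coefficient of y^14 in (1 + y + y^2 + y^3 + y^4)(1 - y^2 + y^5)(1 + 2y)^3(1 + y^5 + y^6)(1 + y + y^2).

43

(1 + y + y^2 + y^3 + y^4) has coefficients 1,1,1,1,1 for degrees 0…4.
(1 - y^2 + y^5) has coefficients 1,0,-1,0,0,1,0,0,0,0,0,0,0,0,0 for degrees 0…14.
Multiplying by (1 + 2y)^3 gives running coefficients 1,6,11,2,-12,-7,6,12,8,0,0,0,0,0,0 for degrees 0…14.
Multiplying by (1 + y^5 + y^6) gives running coefficients 1,6,11,2,-12,-6,13,29,21,-10,-19,-1,18,20,8 for degrees 0…14.
Finally multiplying by (1 + y + y^2), the product of all factors after the first has coefficients 1,7,18,19,1,-16,-5,36,63,40,-8,-30,-2,37,46 for degrees 0…14.
[y^14] = 1·46 + 1·37 + 1·(-2) + 1·(-30) + 1·(-8) = 43.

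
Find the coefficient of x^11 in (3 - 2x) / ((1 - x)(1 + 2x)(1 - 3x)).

The denominator gives the recurrence a_n = 2a_(n−1) + 5a_(n−2) − 6a_(n−3) for n ≥ 3; the numerator fixes a_0 = 3, a_1 = 4, a_2 = 23.
Iterating: 3, 4, 23, 48, 187, 476, 1599, 4456, 14051, 40788, 125095, 369824, so a_11 = 369824.

369824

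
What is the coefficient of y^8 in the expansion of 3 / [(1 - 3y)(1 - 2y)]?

57513

Partial fractions give a closed form: a_n = (9)·3^n + (-6)·2^n.
At n = 8: a_8 = 57513.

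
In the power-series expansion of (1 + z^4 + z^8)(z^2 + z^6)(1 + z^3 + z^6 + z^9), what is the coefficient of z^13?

(1 + z^4 + z^8) has coefficients 1,0,0,0,1,0,0,0,1 for degrees 0…8.
(z^2 + z^6) has coefficients 0,0,1,0,0,0,1,0,0,0,0,0,0,0 for degrees 0…13.
Finally multiplying by (1 + z^3 + z^6 + z^9), the product of all factors after the first has coefficients 0,0,1,0,0,1,1,0,1,1,0,1,1,0 for degrees 0…13.
[z^13] = 1·0 + 1·1 + 1·1 = 2.

2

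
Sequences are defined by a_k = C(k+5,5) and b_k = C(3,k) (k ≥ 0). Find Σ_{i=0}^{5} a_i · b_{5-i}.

819

The convolution is the x^5 coefficient of A(x)B(x).
Σ = 1·0 + 6·0 + 21·1 + 56·3 + 126·3 + 252·1 = 819.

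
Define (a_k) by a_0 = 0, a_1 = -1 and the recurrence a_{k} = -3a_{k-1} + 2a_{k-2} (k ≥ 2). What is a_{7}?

The ordinary generating function has denominator 1 + 3x - 2x^2.
Iterating the recurrence: a_0,…,a_{7} = 0, -1, 3, -11, 39, -139, 495, -1763.

-1763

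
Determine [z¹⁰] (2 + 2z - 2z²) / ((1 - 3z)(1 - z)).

The denominator gives the recurrence a_n = 4a_(n−1) − 3a_(n−2) for n ≥ 3; the numerator fixes a_0 = 2, a_1 = 10, a_2 = 32.
Iterating: 2, 10, 32, 98, 296, 890, 2672, 8018, 24056, 72170, 216512, so a_10 = 216512.

216512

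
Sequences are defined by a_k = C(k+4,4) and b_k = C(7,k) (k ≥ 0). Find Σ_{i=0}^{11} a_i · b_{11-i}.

The convolution is the t^11 coefficient of A(t)B(t).
Σ = 1·0 + 5·0 + 15·0 + 35·0 + 70·1 + 126·7 + 210·21 + 330·35 + 495·35 + 715·21 + 1001·7 + 1365·1 = 57624.

57624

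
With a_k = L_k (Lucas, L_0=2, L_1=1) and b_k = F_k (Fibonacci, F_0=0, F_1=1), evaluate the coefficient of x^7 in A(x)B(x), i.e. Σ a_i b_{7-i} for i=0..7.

The convolution is the x^7 coefficient of A(x)B(x).
Σ = 2·13 + 1·8 + 3·5 + 4·3 + 7·2 + 11·1 + 18·1 + 29·0 = 104.

104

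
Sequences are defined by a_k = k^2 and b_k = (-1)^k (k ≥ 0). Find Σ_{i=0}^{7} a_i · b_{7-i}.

The convolution is the t^7 coefficient of A(t)B(t).
Σ = 0·(-1) + 1·1 + 4·(-1) + 9·1 + 16·(-1) + 25·1 + 36·(-1) + 49·1 = 28.

28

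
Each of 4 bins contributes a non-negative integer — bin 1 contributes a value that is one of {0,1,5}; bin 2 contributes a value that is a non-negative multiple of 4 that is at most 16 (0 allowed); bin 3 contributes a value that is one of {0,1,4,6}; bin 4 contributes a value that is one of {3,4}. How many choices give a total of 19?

4

The generating function for the choices is (1 + y + y^5)·(1 + y^4 + y^8 + y^12 + y^16)·(1 + y + y^4 + y^6)·(y^3 + y^4); the count is [y^19].
(1 + y + y^5) has coefficients 1,1,0,0,0,1 for degrees 0…5.
(1 + y^4 + y^8 + y^12 + y^16) has coefficients 1,0,0,0,1,0,0,0,1,0,0,0,1,0,0,0,1,0,0,0 for degrees 0…19.
Multiplying by (1 + y + y^4 + y^6) gives running coefficients 1,1,0,0,2,1,1,0,2,1,1,0,2,1,1,0,2,1,1,0 for degrees 0…19.
Finally multiplying by (y^3 + y^4), the product of all factors after the first has coefficients 0,0,0,1,2,1,0,2,3,2,1,2,3,2,1,2,3,2,1,2 for degrees 0…19.
[y^19] = 1·2 + 1·1 + 1·1 = 4.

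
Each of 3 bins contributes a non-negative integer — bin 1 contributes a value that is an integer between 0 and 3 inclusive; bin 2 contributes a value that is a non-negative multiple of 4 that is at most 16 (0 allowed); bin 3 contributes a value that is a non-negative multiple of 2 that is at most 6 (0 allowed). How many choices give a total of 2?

The generating function for the choices is (1 + x + x² + x³)·(1 + x⁴ + x⁸ + x¹² + x¹⁶)·(1 + x² + x⁴ + x⁶); the count is [x²].
(1 + x + x² + x³) has coefficients 1,1,1 for degrees 0…2.
(1 + x⁴ + x⁸ + x¹² + x¹⁶) has coefficients 1,0,0 for degrees 0…2.
Finally multiplying by (1 + x² + x⁴ + x⁶), the product of all factors after the first has coefficients 1,0,1 for degrees 0…2.
[x²] = 1·1 + 1·0 + 1·1 = 2.

2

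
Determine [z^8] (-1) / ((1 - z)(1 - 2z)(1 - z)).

The denominator gives the recurrence a_n = 4a_(n−1) − 5a_(n−2) + 2a_(n−3) for n ≥ 3; the numerator fixes a_0 = -1, a_1 = -4, a_2 = -11.
Iterating: -1, -4, -11, -26, -57, -120, -247, -502, -1013, so a_8 = -1013.

-1013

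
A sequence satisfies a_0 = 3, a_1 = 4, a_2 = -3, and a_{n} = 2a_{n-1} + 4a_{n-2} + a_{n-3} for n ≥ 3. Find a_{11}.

102577

The ordinary generating function has denominator 1 - 2t - 4t^2 - t^3.
Iterating the recurrence: a_0,…,a_{11} = 3, 4, -3, 13, 18, 85, 255, 868, 2841, 9409, 31050, 102577.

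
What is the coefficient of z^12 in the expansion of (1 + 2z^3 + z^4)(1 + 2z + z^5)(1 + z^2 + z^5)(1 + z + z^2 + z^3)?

12

(1 + 2z^3 + z^4) has coefficients 1,0,0,2,1 for degrees 0…4.
(1 + 2z + z^5) has coefficients 1,2,0,0,0,1,0,0,0,0,0,0,0 for degrees 0…12.
Multiplying by (1 + z^2 + z^5) gives running coefficients 1,2,1,2,0,2,2,1,0,0,1,0,0 for degrees 0…12.
Finally multiplying by (1 + z + z^2 + z^3), the product of all factors after the first has coefficients 1,3,4,6,5,5,6,5,5,3,2,1,1 for degrees 0…12.
[z^12] = 1·1 + 2·3 + 1·5 = 12.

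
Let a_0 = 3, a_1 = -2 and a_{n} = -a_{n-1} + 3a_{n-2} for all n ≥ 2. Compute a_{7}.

-554

The ordinary generating function has denominator 1 + x - 3x^2.
Iterating the recurrence: a_0,…,a_{7} = 3, -2, 11, -17, 50, -101, 251, -554.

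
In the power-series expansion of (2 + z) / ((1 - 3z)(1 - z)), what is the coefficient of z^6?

Partial fractions give a closed form: a_n = (7/2)·3^n + (-3/2)·1^n.
At n = 6: a_6 = 2550.

2550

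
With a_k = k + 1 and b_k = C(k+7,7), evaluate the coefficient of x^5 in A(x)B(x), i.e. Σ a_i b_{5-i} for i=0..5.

The convolution is the x^5 coefficient of A(x)B(x).
Σ = 1·792 + 2·330 + 3·120 + 4·36 + 5·8 + 6·1 = 2002.

2002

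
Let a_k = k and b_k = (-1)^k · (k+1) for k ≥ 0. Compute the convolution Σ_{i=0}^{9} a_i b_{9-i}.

5

The convolution is the x^9 coefficient of A(x)B(x).
Σ = 0·(-10) + 1·9 + 2·(-8) + 3·7 + 4·(-6) + 5·5 + 6·(-4) + 7·3 + 8·(-2) + 9·1 = 5.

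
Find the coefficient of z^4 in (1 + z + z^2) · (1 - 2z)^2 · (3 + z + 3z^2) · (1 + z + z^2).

10

(1 + z + z^2) has coefficients 1,1,1 for degrees 0…2.
(1 - 2z)^2 has coefficients 1,-4,4,0,0 for degrees 0…4.
Multiplying by (3 + z + 3z^2) gives running coefficients 3,-11,11,-8,12 for degrees 0…4.
Finally multiplying by (1 + z + z^2), the product of all factors after the first has coefficients 3,-8,3,-8,15 for degrees 0…4.
[z^4] = 1·15 + 1·(-8) + 1·3 = 10.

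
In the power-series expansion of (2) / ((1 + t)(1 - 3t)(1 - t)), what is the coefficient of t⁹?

44286

Partial fractions give a closed form: a_n = (1/4)·(-1)^n + (9/4)·3^n + (-1/2)·1^n.
At n = 9: a_9 = 44286.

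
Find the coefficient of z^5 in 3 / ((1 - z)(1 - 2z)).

189

Partial fractions give a closed form: a_n = (-3)·1^n + (6)·2^n.
At n = 5: a_5 = 189.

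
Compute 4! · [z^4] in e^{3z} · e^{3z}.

1296

The EGF product rule gives c_4 = Σ_{k_1+k_2=4} C(4; k_1,k_2) · ∏ g_i(k_i), where e^{3z} gives (3)^k; e^{3z} gives (3)^k.
g_1(k) for k = 0…4: 1, 3, 9, 27, 81.
g_2(k) for k = 0…4: 1, 3, 9, 27, 81.
c_4 = Σ_k C(4,k)·g_1(k)·g_2(4−k) = 1·1·81 + 4·3·27 + 6·9·9 + 4·27·3 + 1·81·1 = 81 + 324 + 486 + 324 + 81 = 1296.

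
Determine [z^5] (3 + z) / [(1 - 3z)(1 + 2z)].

454

Partial fractions give a closed form: a_n = (2)·3^n + (1)·(-2)^n.
At n = 5: a_5 = 454.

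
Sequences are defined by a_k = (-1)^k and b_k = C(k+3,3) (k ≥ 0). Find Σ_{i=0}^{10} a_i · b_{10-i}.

Write out a_i and b_{10-i} for i = 0,…,10 and sum the products.
Σ = 1·286 − 1·220 + 1·165 − 1·120 + 1·84 − 1·56 + 1·35 − 1·20 + 1·10 − 1·4 + 1·1 = 161.

161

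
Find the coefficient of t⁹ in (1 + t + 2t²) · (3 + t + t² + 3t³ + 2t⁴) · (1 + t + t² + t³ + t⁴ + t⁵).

19

(1 + t + 2t²) has coefficients 1,1,2 for degrees 0…2.
(3 + t + t² + 3t³ + 2t⁴) has coefficients 3,1,1,3,2,0,0,0,0,0 for degrees 0…9.
Finally multiplying by (1 + t + t² + t³ + t⁴ + t⁵), the product of all factors after the first has coefficients 3,4,5,8,10,10,7,6,5,2 for degrees 0…9.
[t⁹] = 1·2 + 1·5 + 2·6 = 19.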